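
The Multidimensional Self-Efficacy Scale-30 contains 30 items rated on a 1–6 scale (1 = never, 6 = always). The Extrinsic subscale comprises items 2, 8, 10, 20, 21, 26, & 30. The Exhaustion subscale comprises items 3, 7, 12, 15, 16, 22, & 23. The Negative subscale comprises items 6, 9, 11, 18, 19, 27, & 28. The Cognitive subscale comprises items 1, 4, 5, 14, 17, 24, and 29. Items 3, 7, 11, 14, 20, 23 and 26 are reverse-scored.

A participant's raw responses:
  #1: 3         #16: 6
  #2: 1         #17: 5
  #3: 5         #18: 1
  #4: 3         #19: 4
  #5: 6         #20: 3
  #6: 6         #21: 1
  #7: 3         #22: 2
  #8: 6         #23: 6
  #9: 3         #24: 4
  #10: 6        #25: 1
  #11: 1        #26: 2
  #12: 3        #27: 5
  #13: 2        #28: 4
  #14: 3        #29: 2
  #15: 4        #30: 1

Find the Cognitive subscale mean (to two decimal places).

Cognitive items: 1, 4, 5, 14, 17, 24, 29.
Of these, item 14 is reverse-scored; reverse-coded value = 7 − response.
  item 1: 3
  item 4: 3
  item 5: 6
  item 14: 7 − 3 = 4
  item 17: 5
  item 24: 4
  item 29: 2
Sum = 3 + 3 + 6 + 4 + 5 + 4 + 2 = 27
Mean = 27 / 7 = 3.86

3.86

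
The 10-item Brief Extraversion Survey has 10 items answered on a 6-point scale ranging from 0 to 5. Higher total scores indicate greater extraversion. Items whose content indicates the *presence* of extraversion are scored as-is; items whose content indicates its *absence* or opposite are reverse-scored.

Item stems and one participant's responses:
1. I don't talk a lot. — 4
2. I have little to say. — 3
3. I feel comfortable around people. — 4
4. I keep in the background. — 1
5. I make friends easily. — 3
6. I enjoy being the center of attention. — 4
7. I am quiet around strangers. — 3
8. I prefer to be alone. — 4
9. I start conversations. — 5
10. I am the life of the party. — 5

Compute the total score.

31

Items 1, 2, 4, 7, 8 describe the absence/opposite of extraversion → reverse-score.
reverse-coded value = 5 − response.
  item 1: 5 − 4 = 1
  item 2: 5 − 3 = 2
  item 3: 4
  item 4: 5 − 1 = 4
  item 5: 3
  item 6: 4
  item 7: 5 − 3 = 2
  item 8: 5 − 4 = 1
  item 9: 5
  item 10: 5
Total = 1 + 2 + 4 + 4 + 3 + 4 + 2 + 1 + 5 + 5 = 31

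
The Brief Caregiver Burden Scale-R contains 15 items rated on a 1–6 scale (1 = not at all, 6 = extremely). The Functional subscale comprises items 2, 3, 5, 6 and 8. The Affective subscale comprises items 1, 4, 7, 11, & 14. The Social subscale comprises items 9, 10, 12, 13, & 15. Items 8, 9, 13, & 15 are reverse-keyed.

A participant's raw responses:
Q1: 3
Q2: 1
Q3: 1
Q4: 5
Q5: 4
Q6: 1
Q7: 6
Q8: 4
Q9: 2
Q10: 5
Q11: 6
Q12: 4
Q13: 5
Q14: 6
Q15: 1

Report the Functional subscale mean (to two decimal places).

2.00

Functional items: 2, 3, 5, 6, 8.
Of these, item 8 is reverse-keyed; reversed = (1+6) − raw = 7 − raw.
  item 2: 1
  item 3: 1
  item 5: 4
  item 6: 1
  item 8: 7 − 4 = 3
Sum = 1 + 1 + 4 + 1 + 3 = 10
Mean = 10 / 5 = 2.00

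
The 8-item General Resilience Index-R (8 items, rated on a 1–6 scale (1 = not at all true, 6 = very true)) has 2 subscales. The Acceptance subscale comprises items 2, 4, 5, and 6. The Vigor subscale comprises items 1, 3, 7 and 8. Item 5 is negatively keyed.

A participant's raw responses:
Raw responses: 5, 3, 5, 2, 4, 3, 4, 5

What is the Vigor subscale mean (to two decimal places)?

Vigor items: 1, 3, 7, 8.
  item 1: 5
  item 3: 5
  item 7: 4
  item 8: 5
Sum = 5 + 5 + 4 + 5 = 19
Mean = 19 / 4 = 4.75

4.75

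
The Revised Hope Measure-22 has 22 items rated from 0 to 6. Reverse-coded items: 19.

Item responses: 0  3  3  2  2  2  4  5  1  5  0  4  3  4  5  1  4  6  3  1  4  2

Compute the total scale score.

Reverse-coded items use 6 − raw:
  item 19: 6 − 3 = 3
After reverse-coding: 0, 3, 3, 2, 2, 2, 4, 5, 1, 5, 0, 4, 3, 4, 5, 1, 4, 6, 3, 1, 4, 2
Total = 0 + 3 + 3 + 2 + 2 + 2 + 4 + 5 + 1 + 5 + 0 + 4 + 3 + 4 + 5 + 1 + 4 + 6 + 3 + 1 + 4 + 2 = 64

64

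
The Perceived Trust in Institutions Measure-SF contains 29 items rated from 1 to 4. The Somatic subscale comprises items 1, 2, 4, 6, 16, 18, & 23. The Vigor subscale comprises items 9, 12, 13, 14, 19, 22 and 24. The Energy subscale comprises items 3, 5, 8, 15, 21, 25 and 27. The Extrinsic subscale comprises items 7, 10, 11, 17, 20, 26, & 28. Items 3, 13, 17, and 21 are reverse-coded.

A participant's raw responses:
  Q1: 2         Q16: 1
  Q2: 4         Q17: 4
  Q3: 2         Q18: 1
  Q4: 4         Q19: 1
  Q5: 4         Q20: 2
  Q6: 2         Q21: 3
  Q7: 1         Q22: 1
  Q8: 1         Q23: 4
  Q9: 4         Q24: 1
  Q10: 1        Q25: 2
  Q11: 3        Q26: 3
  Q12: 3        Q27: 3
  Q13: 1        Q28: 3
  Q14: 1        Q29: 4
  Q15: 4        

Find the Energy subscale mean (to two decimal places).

Energy items: 3, 5, 8, 15, 21, 25, 27.
Of these, items 3 & 21 are reverse-coded; reverse-coded value = 5 − response.
  item 3: 5 − 2 = 3
  item 5: 4
  item 8: 1
  item 15: 4
  item 21: 5 − 3 = 2
  item 25: 2
  item 27: 3
Sum = 3 + 4 + 1 + 4 + 2 + 2 + 3 = 19
Mean = 19 / 7 = 2.71

2.71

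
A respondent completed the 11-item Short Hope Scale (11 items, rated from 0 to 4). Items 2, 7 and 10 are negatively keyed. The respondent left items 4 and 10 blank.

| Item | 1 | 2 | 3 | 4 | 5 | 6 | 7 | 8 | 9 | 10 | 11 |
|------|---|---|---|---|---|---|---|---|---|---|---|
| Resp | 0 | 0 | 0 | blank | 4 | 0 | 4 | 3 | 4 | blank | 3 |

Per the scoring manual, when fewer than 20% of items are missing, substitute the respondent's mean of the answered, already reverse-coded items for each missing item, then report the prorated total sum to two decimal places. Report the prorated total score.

Reverse-coded (reverse-coded value = 4 − response):
  item 2: 4 − 0 = 4
  item 7: 4 − 4 = 0
Completed scored items (9 of 11): 0, 4, 0, 4, 0, 0, 3, 4, 3; sum = 18.
Person mean = 18 / 9 ≈ 2.0000
Prorated total = (18 / 9) × 11 = 22.00 (to 2 dp)

22.00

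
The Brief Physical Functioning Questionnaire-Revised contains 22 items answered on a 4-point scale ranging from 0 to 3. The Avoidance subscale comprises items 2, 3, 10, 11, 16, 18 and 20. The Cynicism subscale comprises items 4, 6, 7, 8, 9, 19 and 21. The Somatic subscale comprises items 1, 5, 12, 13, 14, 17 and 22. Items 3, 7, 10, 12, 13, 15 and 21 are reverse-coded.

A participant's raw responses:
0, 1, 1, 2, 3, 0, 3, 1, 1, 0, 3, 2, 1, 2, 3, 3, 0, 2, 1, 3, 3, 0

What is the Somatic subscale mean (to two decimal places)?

Somatic items: 1, 5, 12, 13, 14, 17, 22.
Of these, items 12 and 13 are reverse-coded; on a 0–3 scale, reversed = 3 − raw.
  item 1: 0
  item 5: 3
  item 12: 3 − 2 = 1
  item 13: 3 − 1 = 2
  item 14: 2
  item 17: 0
  item 22: 0
Sum = 0 + 3 + 1 + 2 + 2 + 0 + 0 = 8
Mean = 8 / 7 = 1.14

1.14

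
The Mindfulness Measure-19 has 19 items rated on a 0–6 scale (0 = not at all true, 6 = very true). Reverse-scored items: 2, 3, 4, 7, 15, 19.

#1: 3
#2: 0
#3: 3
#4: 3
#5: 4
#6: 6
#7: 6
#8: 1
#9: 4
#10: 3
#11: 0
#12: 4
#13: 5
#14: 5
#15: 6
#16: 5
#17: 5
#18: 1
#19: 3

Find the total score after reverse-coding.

Reverse-coded items (on a 0–6 scale, reversed = 6 − raw):
  item 2: 6 − 0 = 6
  item 3: 6 − 3 = 3
  item 4: 6 − 3 = 3
  item 7: 6 − 6 = 0
  item 15: 6 − 6 = 0
  item 19: 6 − 3 = 3
Scored responses: 3, 6, 3, 3, 4, 6, 0, 1, 4, 3, 0, 4, 5, 5, 0, 5, 5, 1, 3
Total = 3 + 6 + 3 + 3 + 4 + 6 + 0 + 1 + 4 + 3 + 0 + 4 + 5 + 5 + 0 + 5 + 5 + 1 + 3 = 61

61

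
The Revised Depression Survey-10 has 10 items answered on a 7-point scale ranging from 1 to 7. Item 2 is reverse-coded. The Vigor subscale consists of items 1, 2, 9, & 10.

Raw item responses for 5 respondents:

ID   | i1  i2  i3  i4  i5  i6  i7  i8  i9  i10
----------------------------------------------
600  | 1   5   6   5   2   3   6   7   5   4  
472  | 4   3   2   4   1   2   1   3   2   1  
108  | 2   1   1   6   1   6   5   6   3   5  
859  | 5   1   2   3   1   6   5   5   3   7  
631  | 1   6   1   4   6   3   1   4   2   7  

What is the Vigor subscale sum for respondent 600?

13

Respondent 600 raw: 1, 5, 6, 5, 2, 3, 6, 7, 5, 4.
Vigor items: 1, 2, 9, 10.
Reverse-coded (reversed = (1+7) − raw = 8 − raw):
  item 1: 1
  item 2: 8 − 5 = 3
  item 9: 5
  item 10: 4
Sum = 1 + 3 + 5 + 4 = 13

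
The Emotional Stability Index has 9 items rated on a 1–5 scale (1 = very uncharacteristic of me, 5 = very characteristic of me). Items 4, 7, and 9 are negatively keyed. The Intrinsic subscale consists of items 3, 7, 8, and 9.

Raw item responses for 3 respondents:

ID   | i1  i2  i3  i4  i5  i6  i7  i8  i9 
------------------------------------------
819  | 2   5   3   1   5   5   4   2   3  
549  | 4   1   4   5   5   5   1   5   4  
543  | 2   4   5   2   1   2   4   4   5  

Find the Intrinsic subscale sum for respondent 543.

12

Respondent 543 raw: 2, 4, 5, 2, 1, 2, 4, 4, 5.
Intrinsic items: 3, 7, 8, 9.
Reverse-coded (reversed = (1+5) − raw = 6 − raw):
  item 3: 5
  item 7: 6 − 4 = 2
  item 8: 4
  item 9: 6 − 5 = 1
Sum = 5 + 2 + 4 + 1 = 12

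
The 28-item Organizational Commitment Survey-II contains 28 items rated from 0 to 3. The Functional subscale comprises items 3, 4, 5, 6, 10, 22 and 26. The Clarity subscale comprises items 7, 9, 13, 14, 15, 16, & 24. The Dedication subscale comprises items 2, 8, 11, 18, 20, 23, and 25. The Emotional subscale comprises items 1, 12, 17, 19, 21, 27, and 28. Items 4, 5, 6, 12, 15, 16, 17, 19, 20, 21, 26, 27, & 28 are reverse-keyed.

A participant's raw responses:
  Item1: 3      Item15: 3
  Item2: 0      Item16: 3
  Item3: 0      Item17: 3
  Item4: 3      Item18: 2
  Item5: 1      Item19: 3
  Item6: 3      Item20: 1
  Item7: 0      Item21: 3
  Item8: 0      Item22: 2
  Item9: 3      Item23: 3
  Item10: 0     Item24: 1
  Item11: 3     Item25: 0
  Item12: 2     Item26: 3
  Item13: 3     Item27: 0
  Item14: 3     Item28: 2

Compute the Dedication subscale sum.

Dedication items: 2, 8, 11, 18, 20, 23, 25.
Of these, item 20 is reverse-keyed; reversed = (0+3) − raw = 3 − raw.
  item 2: 0
  item 8: 0
  item 11: 3
  item 18: 2
  item 20: 3 − 1 = 2
  item 23: 3
  item 25: 0
Sum = 0 + 0 + 3 + 2 + 2 + 3 + 0 = 10

10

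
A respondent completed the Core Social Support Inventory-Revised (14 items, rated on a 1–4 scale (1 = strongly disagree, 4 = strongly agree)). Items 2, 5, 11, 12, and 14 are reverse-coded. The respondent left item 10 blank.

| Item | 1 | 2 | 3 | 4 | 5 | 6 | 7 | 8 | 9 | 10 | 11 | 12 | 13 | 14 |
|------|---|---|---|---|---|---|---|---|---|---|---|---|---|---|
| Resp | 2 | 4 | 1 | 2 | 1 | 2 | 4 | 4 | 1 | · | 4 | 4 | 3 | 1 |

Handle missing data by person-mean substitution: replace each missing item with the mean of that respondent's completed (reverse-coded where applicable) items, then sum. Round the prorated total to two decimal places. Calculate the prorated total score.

Reverse-coded (on a 1–4 scale, reversed = 5 − raw):
  item 2: 5 − 4 = 1
  item 5: 5 − 1 = 4
  item 11: 5 − 4 = 1
  item 12: 5 − 4 = 1
  item 14: 5 − 1 = 4
Completed scored items (13 of 14): 2, 1, 1, 2, 4, 2, 4, 4, 1, 1, 1, 3, 4; sum = 30.
Person mean = 30 / 13 ≈ 2.3077
Prorated total = (30 / 13) × 14 = 32.31 (to 2 dp)

32.31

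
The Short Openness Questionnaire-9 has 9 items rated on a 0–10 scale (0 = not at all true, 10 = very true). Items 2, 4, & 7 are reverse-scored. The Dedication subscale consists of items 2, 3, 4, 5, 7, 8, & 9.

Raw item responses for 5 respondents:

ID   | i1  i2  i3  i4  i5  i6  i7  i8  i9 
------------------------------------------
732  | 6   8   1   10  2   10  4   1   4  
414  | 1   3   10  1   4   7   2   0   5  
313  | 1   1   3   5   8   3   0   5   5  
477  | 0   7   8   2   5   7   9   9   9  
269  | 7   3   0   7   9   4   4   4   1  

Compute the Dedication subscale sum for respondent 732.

Respondent 732 raw: 6, 8, 1, 10, 2, 10, 4, 1, 4.
Dedication items: 2, 3, 4, 5, 7, 8, 9.
Reverse-coded (reversed = (0+10) − raw = 10 − raw):
  item 2: 10 − 8 = 2
  item 3: 1
  item 4: 10 − 10 = 0
  item 5: 2
  item 7: 10 − 4 = 6
  item 8: 1
  item 9: 4
Sum = 2 + 1 + 0 + 2 + 6 + 1 + 4 = 16

16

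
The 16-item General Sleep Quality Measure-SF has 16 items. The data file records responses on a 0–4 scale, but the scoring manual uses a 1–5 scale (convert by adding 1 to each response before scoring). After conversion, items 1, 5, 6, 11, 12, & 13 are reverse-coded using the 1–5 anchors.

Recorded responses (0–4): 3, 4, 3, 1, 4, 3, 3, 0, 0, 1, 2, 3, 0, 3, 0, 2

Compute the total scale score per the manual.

42

Convert to 1–5: 4, 5, 4, 2, 5, 4, 4, 1, 1, 2, 3, 4, 1, 4, 1, 3
Reverse-coded (reverse-coded value = 6 − response):
  item 1: 6 − 4 = 2
  item 5: 6 − 5 = 1
  item 6: 6 − 4 = 2
  item 11: 6 − 3 = 3
  item 12: 6 − 4 = 2
  item 13: 6 − 1 = 5
Scored: 2, 5, 4, 2, 1, 2, 4, 1, 1, 2, 3, 2, 5, 4, 1, 3
Total = 42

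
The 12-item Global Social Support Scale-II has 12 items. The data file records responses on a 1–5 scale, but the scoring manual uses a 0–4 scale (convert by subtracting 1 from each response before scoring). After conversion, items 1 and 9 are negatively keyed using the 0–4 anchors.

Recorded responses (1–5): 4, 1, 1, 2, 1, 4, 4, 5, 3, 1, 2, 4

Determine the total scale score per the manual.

Convert to 0–4: 3, 0, 0, 1, 0, 3, 3, 4, 2, 0, 1, 3
Reverse-coded (reversed = (0+4) − raw = 4 − raw):
  item 1: 4 − 3 = 1
  item 9: 4 − 2 = 2
Scored: 1, 0, 0, 1, 0, 3, 3, 4, 2, 0, 1, 3
Total = 18

18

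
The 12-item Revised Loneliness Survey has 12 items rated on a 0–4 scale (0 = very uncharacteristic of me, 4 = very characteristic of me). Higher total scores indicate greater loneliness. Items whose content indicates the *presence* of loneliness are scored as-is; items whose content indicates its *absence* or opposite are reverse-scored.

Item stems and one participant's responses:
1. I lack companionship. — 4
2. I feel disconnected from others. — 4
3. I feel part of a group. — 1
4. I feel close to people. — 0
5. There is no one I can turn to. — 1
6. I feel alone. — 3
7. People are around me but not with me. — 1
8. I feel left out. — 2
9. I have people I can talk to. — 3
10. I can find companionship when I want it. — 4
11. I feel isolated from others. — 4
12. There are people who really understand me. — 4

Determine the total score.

Items 3, 4, 9, 10, 12 describe the absence/opposite of loneliness → reverse-score.
on a 0–4 scale, reversed = 4 − raw.
  item 1: 4
  item 2: 4
  item 3: 4 − 1 = 3
  item 4: 4 − 0 = 4
  item 5: 1
  item 6: 3
  item 7: 1
  item 8: 2
  item 9: 4 − 3 = 1
  item 10: 4 − 4 = 0
  item 11: 4
  item 12: 4 − 4 = 0
Total = 4 + 4 + 3 + 4 + 1 + 3 + 1 + 2 + 1 + 0 + 4 + 0 = 27

27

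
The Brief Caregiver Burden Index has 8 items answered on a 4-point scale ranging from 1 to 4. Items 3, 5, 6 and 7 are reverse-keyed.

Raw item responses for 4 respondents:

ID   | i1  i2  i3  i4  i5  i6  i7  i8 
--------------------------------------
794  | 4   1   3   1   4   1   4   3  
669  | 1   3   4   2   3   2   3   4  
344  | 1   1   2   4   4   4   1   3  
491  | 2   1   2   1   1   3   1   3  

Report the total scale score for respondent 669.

18

Respondent 669 raw: 1, 3, 4, 2, 3, 2, 3, 4.
Reverse-coded (on a 1–4 scale, reversed = 5 − raw):
  item 1: 1
  item 2: 3
  item 3: 5 − 4 = 1
  item 4: 2
  item 5: 5 − 3 = 2
  item 6: 5 − 2 = 3
  item 7: 5 − 3 = 2
  item 8: 4
Sum = 1 + 3 + 1 + 2 + 2 + 3 + 2 + 4 = 18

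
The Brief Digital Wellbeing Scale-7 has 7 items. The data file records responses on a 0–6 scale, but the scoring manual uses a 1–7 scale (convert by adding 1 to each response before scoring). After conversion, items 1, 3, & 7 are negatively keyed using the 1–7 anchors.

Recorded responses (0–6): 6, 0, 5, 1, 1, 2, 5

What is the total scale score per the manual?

Convert to 1–7: 7, 1, 6, 2, 2, 3, 6
Reverse-coded (reversed = (1+7) − raw = 8 − raw):
  item 1: 8 − 7 = 1
  item 3: 8 − 6 = 2
  item 7: 8 − 6 = 2
Scored: 1, 1, 2, 2, 2, 3, 2
Total = 13

13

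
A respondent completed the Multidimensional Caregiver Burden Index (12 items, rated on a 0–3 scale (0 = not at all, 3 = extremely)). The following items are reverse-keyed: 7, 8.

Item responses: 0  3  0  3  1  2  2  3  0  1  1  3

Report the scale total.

15

Apply reverse scoring (on a 0–3 scale, reversed = 3 − raw):
  item 7: 3 − 2 = 1
  item 8: 3 − 3 = 0
Scored responses: 0, 3, 0, 3, 1, 2, 1, 0, 0, 1, 1, 3
Total = 0 + 3 + 0 + 3 + 1 + 2 + 1 + 0 + 0 + 1 + 1 + 3 = 15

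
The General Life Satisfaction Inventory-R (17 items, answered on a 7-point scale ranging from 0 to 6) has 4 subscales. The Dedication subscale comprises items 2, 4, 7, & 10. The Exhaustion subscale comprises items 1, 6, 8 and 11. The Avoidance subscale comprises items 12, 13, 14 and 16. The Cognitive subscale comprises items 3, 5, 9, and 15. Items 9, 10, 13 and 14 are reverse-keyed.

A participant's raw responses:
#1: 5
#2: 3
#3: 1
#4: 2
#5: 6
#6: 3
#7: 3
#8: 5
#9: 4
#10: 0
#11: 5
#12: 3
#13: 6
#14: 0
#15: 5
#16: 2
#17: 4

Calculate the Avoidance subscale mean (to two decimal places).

Avoidance items: 12, 13, 14, 16.
Of these, items 13 and 14 are reverse-keyed; on a 0–6 scale, reversed = 6 − raw.
  item 12: 3
  item 13: 6 − 6 = 0
  item 14: 6 − 0 = 6
  item 16: 2
Sum = 3 + 0 + 6 + 2 = 11
Mean = 11 / 4 = 2.75

2.75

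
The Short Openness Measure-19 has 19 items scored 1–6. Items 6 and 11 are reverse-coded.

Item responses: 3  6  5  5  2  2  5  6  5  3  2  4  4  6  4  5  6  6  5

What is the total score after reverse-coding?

Raw sum = 84. Reverse-coded items: 6, 11; their raw sum = 4.
Each reversal replaces raw with 7 − raw, changing the total by 7 − 2·raw per item.
Total = 84 + 2·7 − 2·4 = 84 + 14 − 8 = 90

90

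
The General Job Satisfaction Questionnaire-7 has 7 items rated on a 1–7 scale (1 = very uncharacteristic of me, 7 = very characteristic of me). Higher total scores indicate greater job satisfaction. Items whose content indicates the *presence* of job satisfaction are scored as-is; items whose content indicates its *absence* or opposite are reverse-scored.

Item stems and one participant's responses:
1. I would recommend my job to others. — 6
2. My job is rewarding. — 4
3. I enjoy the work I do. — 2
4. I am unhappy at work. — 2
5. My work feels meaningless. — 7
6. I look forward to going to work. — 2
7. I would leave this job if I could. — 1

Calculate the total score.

28

Items 4, 5, 7 describe the absence/opposite of job satisfaction → reverse-score.
reversed = (1+7) − raw = 8 − raw.
  item 1: 6
  item 2: 4
  item 3: 2
  item 4: 8 − 2 = 6
  item 5: 8 − 7 = 1
  item 6: 2
  item 7: 8 − 1 = 7
Total = 6 + 4 + 2 + 6 + 1 + 2 + 7 = 28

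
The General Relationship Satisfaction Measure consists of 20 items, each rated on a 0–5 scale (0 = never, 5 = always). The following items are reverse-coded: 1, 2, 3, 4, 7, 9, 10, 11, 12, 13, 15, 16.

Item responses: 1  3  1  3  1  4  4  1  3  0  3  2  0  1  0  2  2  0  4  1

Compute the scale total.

52

Reversing items 1, 2, 3, 4, 7, 9, 10, 11, 12, 13, 15, & 16 with 5 − raw:
Total = (5−1) + (5−3) + (5−1) + (5−3) + 1 + 4 + (5−4) + 1 + (5−3) + (5−0) + (5−3) + (5−2) + (5−0) + 1 + (5−0) + (5−2) + 2 + 0 + 4 + 1
      = 4 + 2 + 4 + 2 + 1 + 4 + 1 + 1 + 2 + 5 + 2 + 3 + 5 + 1 + 5 + 3 + 2 + 0 + 4 + 1 = 52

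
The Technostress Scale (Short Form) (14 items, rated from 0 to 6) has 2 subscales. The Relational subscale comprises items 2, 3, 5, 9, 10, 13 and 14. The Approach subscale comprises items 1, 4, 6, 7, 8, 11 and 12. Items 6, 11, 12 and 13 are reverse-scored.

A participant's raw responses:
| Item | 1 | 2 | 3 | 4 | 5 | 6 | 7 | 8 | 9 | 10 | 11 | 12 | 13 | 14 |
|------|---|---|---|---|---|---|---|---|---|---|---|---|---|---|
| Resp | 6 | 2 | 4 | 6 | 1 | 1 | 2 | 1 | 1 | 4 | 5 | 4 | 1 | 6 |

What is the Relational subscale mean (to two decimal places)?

Relational items: 2, 3, 5, 9, 10, 13, 14.
Of these, item 13 is reverse-scored; reverse-coded value = 6 − response.
  item 2: 2
  item 3: 4
  item 5: 1
  item 9: 1
  item 10: 4
  item 13: 6 − 1 = 5
  item 14: 6
Sum = 2 + 4 + 1 + 1 + 4 + 5 + 6 = 23
Mean = 23 / 7 = 3.29

3.29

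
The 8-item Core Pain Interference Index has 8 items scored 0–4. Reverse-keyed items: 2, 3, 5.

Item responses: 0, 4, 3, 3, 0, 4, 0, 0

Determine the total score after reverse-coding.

Reverse-coded items (reversed = (0+4) − raw = 4 − raw):
  item 2: 4 − 4 = 0
  item 3: 4 − 3 = 1
  item 5: 4 − 0 = 4
Scored responses: 0, 0, 1, 3, 4, 4, 0, 0
Total = 0 + 0 + 1 + 3 + 4 + 4 + 0 + 0 = 12

12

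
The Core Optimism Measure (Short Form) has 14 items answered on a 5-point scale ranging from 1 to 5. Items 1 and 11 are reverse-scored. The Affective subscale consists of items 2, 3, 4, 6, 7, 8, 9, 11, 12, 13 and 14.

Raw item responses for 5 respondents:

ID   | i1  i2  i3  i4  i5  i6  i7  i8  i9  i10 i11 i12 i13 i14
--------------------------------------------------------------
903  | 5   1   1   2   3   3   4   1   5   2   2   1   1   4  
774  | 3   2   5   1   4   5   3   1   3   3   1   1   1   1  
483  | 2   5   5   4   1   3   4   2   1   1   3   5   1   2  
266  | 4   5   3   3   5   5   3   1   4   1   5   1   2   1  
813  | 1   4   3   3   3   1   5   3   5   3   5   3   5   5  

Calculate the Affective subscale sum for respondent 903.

27

Respondent 903 raw: 5, 1, 1, 2, 3, 3, 4, 1, 5, 2, 2, 1, 1, 4.
Affective items: 2, 3, 4, 6, 7, 8, 9, 11, 12, 13, 14.
Reverse-coded (reverse-coded value = 6 − response):
  item 2: 1
  item 3: 1
  item 4: 2
  item 6: 3
  item 7: 4
  item 8: 1
  item 9: 5
  item 11: 6 − 2 = 4
  item 12: 1
  item 13: 1
  item 14: 4
Sum = 1 + 1 + 2 + 3 + 4 + 1 + 5 + 4 + 1 + 1 + 4 = 27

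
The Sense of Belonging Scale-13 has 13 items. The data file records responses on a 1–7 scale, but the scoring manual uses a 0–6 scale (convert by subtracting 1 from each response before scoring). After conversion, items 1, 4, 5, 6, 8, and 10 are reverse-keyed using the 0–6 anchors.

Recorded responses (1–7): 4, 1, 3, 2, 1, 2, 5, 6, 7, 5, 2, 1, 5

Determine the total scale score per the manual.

Convert to 0–6: 3, 0, 2, 1, 0, 1, 4, 5, 6, 4, 1, 0, 4
Reverse-coded (reversed = (0+6) − raw = 6 − raw):
  item 1: 6 − 3 = 3
  item 4: 6 − 1 = 5
  item 5: 6 − 0 = 6
  item 6: 6 − 1 = 5
  item 8: 6 − 5 = 1
  item 10: 6 − 4 = 2
Scored: 3, 0, 2, 5, 6, 5, 4, 1, 6, 2, 1, 0, 4
Total = 39

39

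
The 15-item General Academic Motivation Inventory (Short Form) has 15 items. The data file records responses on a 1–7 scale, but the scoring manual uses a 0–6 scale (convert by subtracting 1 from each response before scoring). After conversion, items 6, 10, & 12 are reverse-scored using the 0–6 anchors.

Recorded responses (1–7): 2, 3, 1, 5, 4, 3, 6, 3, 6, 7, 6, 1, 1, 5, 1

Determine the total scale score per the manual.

41

Convert to 0–6: 1, 2, 0, 4, 3, 2, 5, 2, 5, 6, 5, 0, 0, 4, 0
Reverse-coded (reversed = (0+6) − raw = 6 − raw):
  item 6: 6 − 2 = 4
  item 10: 6 − 6 = 0
  item 12: 6 − 0 = 6
Scored: 1, 2, 0, 4, 3, 4, 5, 2, 5, 0, 5, 6, 0, 4, 0
Total = 41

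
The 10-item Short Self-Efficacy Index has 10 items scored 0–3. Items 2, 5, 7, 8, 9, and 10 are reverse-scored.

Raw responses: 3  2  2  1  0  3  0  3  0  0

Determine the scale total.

Reversing items 2, 5, 7, 8, 9, and 10 with 3 − raw:
Total = 3 + (3−2) + 2 + 1 + (3−0) + 3 + (3−0) + (3−3) + (3−0) + (3−0)
      = 3 + 1 + 2 + 1 + 3 + 3 + 3 + 0 + 3 + 3 = 22

22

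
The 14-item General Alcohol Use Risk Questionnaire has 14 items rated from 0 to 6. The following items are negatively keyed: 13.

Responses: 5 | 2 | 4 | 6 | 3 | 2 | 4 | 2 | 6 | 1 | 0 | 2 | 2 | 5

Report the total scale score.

46

Reverse-coded items (reversed = (0+6) − raw = 6 − raw):
  item 13: 6 − 2 = 4
Scored items: 5, 2, 4, 6, 3, 2, 4, 2, 6, 1, 0, 2, 4, 5
Total = 5 + 2 + 4 + 6 + 3 + 2 + 4 + 2 + 6 + 1 + 0 + 2 + 4 + 5 = 46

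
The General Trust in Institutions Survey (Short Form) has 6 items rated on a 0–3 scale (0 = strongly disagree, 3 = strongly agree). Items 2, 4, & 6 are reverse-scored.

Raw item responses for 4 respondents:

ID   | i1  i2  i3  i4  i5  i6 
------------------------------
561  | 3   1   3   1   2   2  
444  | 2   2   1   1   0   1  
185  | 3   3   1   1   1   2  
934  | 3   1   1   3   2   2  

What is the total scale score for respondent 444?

8

Respondent 444 raw: 2, 2, 1, 1, 0, 1.
Reverse-coded (reverse-coded value = 3 − response):
  item 1: 2
  item 2: 3 − 2 = 1
  item 3: 1
  item 4: 3 − 1 = 2
  item 5: 0
  item 6: 3 − 1 = 2
Sum = 2 + 1 + 1 + 2 + 0 + 2 = 8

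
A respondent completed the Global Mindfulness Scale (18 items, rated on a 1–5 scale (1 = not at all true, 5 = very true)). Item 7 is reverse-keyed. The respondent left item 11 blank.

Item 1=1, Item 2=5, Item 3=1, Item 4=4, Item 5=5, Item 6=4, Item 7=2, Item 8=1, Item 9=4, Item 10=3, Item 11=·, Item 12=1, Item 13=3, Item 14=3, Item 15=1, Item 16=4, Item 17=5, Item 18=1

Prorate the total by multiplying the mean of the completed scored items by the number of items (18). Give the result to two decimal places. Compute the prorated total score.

Reverse-coded (reverse-coded value = 6 − response):
  item 7: 6 − 2 = 4
Completed scored items (17 of 18): 1, 5, 1, 4, 5, 4, 4, 1, 4, 3, 1, 3, 3, 1, 4, 5, 1; sum = 50.
Person mean = 50 / 17 ≈ 2.9412
Prorated total = (50 / 17) × 18 = 52.94 (to 2 dp)

52.94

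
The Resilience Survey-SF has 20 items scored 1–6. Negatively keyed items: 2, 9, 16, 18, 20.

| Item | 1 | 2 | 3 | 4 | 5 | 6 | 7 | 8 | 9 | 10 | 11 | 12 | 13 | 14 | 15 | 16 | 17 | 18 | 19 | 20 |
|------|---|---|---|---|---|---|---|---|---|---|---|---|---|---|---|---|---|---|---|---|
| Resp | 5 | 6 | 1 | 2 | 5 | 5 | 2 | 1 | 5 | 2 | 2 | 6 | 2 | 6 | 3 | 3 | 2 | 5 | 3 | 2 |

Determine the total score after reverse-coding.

61

Apply reverse scoring (reversed = (1+6) − raw = 7 − raw):
  item 2: 7 − 6 = 1
  item 9: 7 − 5 = 2
  item 16: 7 − 3 = 4
  item 18: 7 − 5 = 2
  item 20: 7 − 2 = 5
Scored items: 5, 1, 1, 2, 5, 5, 2, 1, 2, 2, 2, 6, 2, 6, 3, 4, 2, 2, 3, 5
Total = 5 + 1 + 1 + 2 + 5 + 5 + 2 + 1 + 2 + 2 + 2 + 6 + 2 + 6 + 3 + 4 + 2 + 2 + 3 + 5 = 61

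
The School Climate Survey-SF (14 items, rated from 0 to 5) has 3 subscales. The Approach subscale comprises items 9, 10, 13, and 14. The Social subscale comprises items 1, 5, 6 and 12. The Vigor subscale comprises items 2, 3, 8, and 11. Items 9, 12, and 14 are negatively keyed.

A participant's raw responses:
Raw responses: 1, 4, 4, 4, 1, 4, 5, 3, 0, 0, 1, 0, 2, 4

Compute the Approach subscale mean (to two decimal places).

Approach items: 9, 10, 13, 14.
Of these, items 9 and 14 are negatively keyed; reverse-coded value = 5 − response.
  item 9: 5 − 0 = 5
  item 10: 0
  item 13: 2
  item 14: 5 − 4 = 1
Sum = 5 + 0 + 2 + 1 = 8
Mean = 8 / 4 = 2.00

2.00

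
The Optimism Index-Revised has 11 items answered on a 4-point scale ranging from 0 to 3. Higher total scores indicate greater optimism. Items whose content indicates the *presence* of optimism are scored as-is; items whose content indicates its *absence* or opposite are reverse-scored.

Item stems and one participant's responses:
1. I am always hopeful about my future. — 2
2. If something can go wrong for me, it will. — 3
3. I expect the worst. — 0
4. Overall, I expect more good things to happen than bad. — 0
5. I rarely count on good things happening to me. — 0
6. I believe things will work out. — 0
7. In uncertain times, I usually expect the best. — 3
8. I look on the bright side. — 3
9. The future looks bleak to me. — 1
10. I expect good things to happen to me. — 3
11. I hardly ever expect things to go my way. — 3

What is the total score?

19

Items 2, 3, 5, 9, 11 describe the absence/opposite of optimism → reverse-score.
reverse-coded value = 3 − response.
  item 1: 2
  item 2: 3 − 3 = 0
  item 3: 3 − 0 = 3
  item 4: 0
  item 5: 3 − 0 = 3
  item 6: 0
  item 7: 3
  item 8: 3
  item 9: 3 − 1 = 2
  item 10: 3
  item 11: 3 − 3 = 0
Total = 2 + 0 + 3 + 0 + 3 + 0 + 3 + 3 + 2 + 3 + 0 = 19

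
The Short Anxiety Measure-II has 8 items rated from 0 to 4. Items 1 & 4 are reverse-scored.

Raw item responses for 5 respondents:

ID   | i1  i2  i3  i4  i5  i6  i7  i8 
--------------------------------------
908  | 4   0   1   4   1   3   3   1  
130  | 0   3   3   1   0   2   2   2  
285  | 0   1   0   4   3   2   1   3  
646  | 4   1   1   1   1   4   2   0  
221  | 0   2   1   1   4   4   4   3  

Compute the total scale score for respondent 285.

Respondent 285 raw: 0, 1, 0, 4, 3, 2, 1, 3.
Reverse-coded (on a 0–4 scale, reversed = 4 − raw):
  item 1: 4 − 0 = 4
  item 2: 1
  item 3: 0
  item 4: 4 − 4 = 0
  item 5: 3
  item 6: 2
  item 7: 1
  item 8: 3
Sum = 4 + 1 + 0 + 0 + 3 + 2 + 1 + 3 = 14

14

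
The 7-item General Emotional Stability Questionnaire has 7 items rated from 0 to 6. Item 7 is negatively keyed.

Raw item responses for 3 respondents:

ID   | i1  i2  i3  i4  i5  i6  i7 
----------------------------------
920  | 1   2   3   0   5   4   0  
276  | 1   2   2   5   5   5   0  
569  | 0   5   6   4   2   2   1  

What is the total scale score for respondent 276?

26

Respondent 276 raw: 1, 2, 2, 5, 5, 5, 0.
Reverse-coded (on a 0–6 scale, reversed = 6 − raw):
  item 1: 1
  item 2: 2
  item 3: 2
  item 4: 5
  item 5: 5
  item 6: 5
  item 7: 6 − 0 = 6
Sum = 1 + 2 + 2 + 5 + 5 + 5 + 6 = 26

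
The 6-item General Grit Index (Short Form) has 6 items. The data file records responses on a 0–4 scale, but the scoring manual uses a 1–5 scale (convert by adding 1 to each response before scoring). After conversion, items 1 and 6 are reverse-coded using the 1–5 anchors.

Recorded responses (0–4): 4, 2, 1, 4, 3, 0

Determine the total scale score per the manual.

20

Convert to 1–5: 5, 3, 2, 5, 4, 1
Reverse-coded (reversed = (1+5) − raw = 6 − raw):
  item 1: 6 − 5 = 1
  item 6: 6 − 1 = 5
Scored: 1, 3, 2, 5, 4, 5
Total = 20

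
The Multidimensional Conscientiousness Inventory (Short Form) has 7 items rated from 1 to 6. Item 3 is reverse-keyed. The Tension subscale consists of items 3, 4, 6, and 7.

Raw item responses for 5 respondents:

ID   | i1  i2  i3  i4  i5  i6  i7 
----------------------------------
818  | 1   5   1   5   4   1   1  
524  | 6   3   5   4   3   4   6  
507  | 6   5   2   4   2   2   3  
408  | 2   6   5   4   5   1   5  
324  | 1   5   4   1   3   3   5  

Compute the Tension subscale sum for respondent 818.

13

Respondent 818 raw: 1, 5, 1, 5, 4, 1, 1.
Tension items: 3, 4, 6, 7.
Reverse-coded (reverse-coded value = 7 − response):
  item 3: 7 − 1 = 6
  item 4: 5
  item 6: 1
  item 7: 1
Sum = 6 + 5 + 1 + 1 = 13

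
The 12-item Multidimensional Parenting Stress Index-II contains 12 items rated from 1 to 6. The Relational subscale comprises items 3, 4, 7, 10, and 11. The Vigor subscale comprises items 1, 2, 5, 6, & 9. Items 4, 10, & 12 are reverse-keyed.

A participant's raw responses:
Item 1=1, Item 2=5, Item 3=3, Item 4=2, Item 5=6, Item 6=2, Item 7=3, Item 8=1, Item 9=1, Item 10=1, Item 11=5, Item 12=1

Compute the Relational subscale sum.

Relational items: 3, 4, 7, 10, 11.
Of these, items 4 & 10 are reverse-keyed; reversed = (1+6) − raw = 7 − raw.
  item 3: 3
  item 4: 7 − 2 = 5
  item 7: 3
  item 10: 7 − 1 = 6
  item 11: 5
Sum = 3 + 5 + 3 + 6 + 5 = 22

22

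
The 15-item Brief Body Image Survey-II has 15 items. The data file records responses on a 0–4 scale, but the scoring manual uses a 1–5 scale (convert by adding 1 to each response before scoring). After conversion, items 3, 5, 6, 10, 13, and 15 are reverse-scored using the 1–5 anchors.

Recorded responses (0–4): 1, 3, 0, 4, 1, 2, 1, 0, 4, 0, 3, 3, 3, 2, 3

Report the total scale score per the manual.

Convert to 1–5: 2, 4, 1, 5, 2, 3, 2, 1, 5, 1, 4, 4, 4, 3, 4
Reverse-coded (reversed = (1+5) − raw = 6 − raw):
  item 3: 6 − 1 = 5
  item 5: 6 − 2 = 4
  item 6: 6 − 3 = 3
  item 10: 6 − 1 = 5
  item 13: 6 − 4 = 2
  item 15: 6 − 4 = 2
Scored: 2, 4, 5, 5, 4, 3, 2, 1, 5, 5, 4, 4, 2, 3, 2
Total = 51

51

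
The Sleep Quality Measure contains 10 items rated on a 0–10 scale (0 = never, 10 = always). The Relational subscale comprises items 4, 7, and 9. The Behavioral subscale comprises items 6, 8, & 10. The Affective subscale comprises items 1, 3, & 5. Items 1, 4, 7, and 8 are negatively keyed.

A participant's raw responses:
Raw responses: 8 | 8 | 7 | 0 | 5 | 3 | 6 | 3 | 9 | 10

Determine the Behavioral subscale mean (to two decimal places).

6.67

Behavioral items: 6, 8, 10.
Of these, item 8 is negatively keyed; reverse-coded value = 10 − response.
  item 6: 3
  item 8: 10 − 3 = 7
  item 10: 10
Sum = 3 + 7 + 10 = 20
Mean = 20 / 3 = 6.67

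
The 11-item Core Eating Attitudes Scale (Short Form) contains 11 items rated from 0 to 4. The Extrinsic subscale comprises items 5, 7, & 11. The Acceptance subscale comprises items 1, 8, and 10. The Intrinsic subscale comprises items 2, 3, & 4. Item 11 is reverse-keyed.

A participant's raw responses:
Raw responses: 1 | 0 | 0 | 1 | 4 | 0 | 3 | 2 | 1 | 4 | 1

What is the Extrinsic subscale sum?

Extrinsic items: 5, 7, 11.
Of these, item 11 is reverse-keyed; on a 0–4 scale, reversed = 4 − raw.
  item 5: 4
  item 7: 3
  item 11: 4 − 1 = 3
Sum = 4 + 3 + 3 = 10

10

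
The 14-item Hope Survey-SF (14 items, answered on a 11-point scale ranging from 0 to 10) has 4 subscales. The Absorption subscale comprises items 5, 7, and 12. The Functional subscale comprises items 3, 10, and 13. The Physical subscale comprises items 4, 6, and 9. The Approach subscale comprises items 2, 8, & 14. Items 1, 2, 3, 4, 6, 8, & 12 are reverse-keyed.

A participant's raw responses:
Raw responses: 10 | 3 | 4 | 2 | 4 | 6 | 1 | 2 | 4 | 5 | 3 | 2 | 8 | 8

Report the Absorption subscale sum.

13

Absorption items: 5, 7, 12.
Of these, item 12 is reverse-keyed; reverse-coded value = 10 − response.
  item 5: 4
  item 7: 1
  item 12: 10 − 2 = 8
Sum = 4 + 1 + 8 = 13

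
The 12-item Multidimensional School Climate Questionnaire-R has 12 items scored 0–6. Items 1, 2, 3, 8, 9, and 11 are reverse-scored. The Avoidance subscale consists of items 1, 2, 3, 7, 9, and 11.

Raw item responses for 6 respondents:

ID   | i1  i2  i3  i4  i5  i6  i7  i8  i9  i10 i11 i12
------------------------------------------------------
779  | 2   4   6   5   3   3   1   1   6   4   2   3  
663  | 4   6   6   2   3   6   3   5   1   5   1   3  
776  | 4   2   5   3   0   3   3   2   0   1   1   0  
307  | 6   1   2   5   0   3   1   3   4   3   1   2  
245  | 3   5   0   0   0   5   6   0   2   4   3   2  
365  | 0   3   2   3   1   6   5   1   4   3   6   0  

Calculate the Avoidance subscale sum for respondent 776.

Respondent 776 raw: 4, 2, 5, 3, 0, 3, 3, 2, 0, 1, 1, 0.
Avoidance items: 1, 2, 3, 7, 9, 11.
Reverse-coded (reversed = (0+6) − raw = 6 − raw):
  item 1: 6 − 4 = 2
  item 2: 6 − 2 = 4
  item 3: 6 − 5 = 1
  item 7: 3
  item 9: 6 − 0 = 6
  item 11: 6 − 1 = 5
Sum = 2 + 4 + 1 + 3 + 6 + 5 = 21

21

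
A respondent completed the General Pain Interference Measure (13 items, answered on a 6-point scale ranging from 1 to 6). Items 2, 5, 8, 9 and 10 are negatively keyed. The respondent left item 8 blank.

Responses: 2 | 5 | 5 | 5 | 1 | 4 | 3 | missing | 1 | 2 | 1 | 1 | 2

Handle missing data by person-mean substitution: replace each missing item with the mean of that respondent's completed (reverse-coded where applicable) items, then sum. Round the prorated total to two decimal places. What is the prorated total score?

Reverse-coded (reversed = (1+6) − raw = 7 − raw):
  item 2: 7 − 5 = 2
  item 5: 7 − 1 = 6
  item 9: 7 − 1 = 6
  item 10: 7 − 2 = 5
Completed scored items (12 of 13): 2, 2, 5, 5, 6, 4, 3, 6, 5, 1, 1, 2; sum = 42.
Person mean = 42 / 12 ≈ 3.5000
Prorated total = (42 / 12) × 13 = 45.50 (to 2 dp)

45.50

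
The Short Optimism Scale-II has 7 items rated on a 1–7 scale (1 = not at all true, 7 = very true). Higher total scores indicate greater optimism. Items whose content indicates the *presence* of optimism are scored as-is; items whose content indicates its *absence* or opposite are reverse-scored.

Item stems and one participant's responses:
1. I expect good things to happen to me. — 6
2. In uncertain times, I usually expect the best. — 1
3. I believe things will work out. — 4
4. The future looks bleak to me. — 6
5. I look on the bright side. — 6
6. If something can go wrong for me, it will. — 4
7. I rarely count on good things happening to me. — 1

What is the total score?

Items 4, 6, 7 describe the absence/opposite of optimism → reverse-score.
reversed = (1+7) − raw = 8 − raw.
  item 1: 6
  item 2: 1
  item 3: 4
  item 4: 8 − 6 = 2
  item 5: 6
  item 6: 8 − 4 = 4
  item 7: 8 − 1 = 7
Total = 6 + 1 + 4 + 2 + 6 + 4 + 7 = 30

30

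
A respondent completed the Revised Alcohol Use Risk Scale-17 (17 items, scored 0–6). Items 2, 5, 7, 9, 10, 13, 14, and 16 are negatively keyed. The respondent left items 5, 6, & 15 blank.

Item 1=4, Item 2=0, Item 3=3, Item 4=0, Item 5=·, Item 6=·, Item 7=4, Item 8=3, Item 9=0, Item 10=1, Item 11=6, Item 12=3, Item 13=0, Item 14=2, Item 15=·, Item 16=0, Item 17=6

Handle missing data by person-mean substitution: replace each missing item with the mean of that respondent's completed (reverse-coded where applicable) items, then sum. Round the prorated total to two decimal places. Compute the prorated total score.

72.86

Reverse-coded (on a 0–6 scale, reversed = 6 − raw):
  item 2: 6 − 0 = 6
  item 7: 6 − 4 = 2
  item 9: 6 − 0 = 6
  item 10: 6 − 1 = 5
  item 13: 6 − 0 = 6
  item 14: 6 − 2 = 4
  item 16: 6 − 0 = 6
Completed scored items (14 of 17): 4, 6, 3, 0, 2, 3, 6, 5, 6, 3, 6, 4, 6, 6; sum = 60.
Person mean = 60 / 14 ≈ 4.2857
Prorated total = (60 / 14) × 17 = 72.86 (to 2 dp)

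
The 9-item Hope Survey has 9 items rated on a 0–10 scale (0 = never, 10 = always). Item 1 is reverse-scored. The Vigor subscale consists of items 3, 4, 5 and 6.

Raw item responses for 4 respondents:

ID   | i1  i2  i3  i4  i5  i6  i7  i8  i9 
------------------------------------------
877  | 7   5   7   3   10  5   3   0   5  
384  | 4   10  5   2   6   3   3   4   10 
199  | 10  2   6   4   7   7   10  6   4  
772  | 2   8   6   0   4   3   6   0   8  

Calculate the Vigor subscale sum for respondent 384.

Respondent 384 raw: 4, 10, 5, 2, 6, 3, 3, 4, 10.
Vigor items: 3, 4, 5, 6.
Reverse-coded (on a 0–10 scale, reversed = 10 − raw):
  item 3: 5
  item 4: 2
  item 5: 6
  item 6: 3
Sum = 5 + 2 + 6 + 3 = 16

16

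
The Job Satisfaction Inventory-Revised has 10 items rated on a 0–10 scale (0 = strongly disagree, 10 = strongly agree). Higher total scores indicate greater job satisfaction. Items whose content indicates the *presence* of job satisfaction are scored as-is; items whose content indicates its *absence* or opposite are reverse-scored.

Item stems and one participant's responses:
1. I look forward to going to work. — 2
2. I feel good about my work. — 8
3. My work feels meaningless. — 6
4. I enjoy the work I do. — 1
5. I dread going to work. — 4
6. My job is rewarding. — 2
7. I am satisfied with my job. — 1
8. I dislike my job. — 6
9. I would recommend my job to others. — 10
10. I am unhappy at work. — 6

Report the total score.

42

Items 3, 5, 8, 10 describe the absence/opposite of job satisfaction → reverse-score.
reversed = (0+10) − raw = 10 − raw.
  item 1: 2
  item 2: 8
  item 3: 10 − 6 = 4
  item 4: 1
  item 5: 10 − 4 = 6
  item 6: 2
  item 7: 1
  item 8: 10 − 6 = 4
  item 9: 10
  item 10: 10 − 6 = 4
Total = 2 + 8 + 4 + 1 + 6 + 2 + 1 + 4 + 10 + 4 = 42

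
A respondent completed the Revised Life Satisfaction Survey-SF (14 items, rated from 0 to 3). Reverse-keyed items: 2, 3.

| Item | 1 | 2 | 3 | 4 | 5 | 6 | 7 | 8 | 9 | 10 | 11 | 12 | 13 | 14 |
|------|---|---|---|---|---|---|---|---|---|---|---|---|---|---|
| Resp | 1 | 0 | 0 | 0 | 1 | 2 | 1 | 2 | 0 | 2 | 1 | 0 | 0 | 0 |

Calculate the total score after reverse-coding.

16

Reversing items 2 and 3 with 3 − raw:
Total = 1 + (3−0) + (3−0) + 0 + 1 + 2 + 1 + 2 + 0 + 2 + 1 + 0 + 0 + 0
      = 1 + 3 + 3 + 0 + 1 + 2 + 1 + 2 + 0 + 2 + 1 + 0 + 0 + 0 = 16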